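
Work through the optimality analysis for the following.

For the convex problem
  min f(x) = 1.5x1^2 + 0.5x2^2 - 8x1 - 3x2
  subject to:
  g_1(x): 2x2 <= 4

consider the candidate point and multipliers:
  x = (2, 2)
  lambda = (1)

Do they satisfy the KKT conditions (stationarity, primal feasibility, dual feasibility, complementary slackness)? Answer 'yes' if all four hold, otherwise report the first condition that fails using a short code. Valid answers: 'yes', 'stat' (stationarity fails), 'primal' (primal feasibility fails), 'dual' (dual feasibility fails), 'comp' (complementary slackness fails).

Gradient of f: grad f(x) = Q x + c = (-2, -1)
Constraint values g_i(x) = a_i^T x - b_i:
  g_1((2, 2)) = 0
Stationarity residual: grad f(x) + sum_i lambda_i a_i = (-2, 1)
  -> stationarity FAILS
Primal feasibility (all g_i <= 0): OK
Dual feasibility (all lambda_i >= 0): OK
Complementary slackness (lambda_i * g_i(x) = 0 for all i): OK

Verdict: the first failing condition is stationarity -> stat.

stat


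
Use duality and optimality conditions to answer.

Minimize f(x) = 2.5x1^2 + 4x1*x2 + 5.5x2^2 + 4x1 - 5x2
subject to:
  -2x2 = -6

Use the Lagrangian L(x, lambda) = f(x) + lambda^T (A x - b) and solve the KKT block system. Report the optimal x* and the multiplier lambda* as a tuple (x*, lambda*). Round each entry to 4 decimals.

Form the Lagrangian:
  L(x, lambda) = (1/2) x^T Q x + c^T x + lambda^T (A x - b)
Stationarity (grad_x L = 0): Q x + c + A^T lambda = 0.
Primal feasibility: A x = b.

This gives the KKT block system:
  [ Q   A^T ] [ x     ]   [-c ]
  [ A    0  ] [ lambda ] = [ b ]

Solving the linear system:
  x*      = (-3.2, 3)
  lambda* = (7.6)
  f(x*)   = 8.9

x* = (-3.2, 3), lambda* = (7.6)


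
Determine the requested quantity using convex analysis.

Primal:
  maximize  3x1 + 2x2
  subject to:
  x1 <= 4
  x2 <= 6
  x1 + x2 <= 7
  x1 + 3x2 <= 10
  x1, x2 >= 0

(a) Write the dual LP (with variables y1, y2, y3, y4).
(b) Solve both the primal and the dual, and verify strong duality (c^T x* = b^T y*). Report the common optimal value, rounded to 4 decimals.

The standard primal-dual pair for 'max c^T x s.t. A x <= b, x >= 0' is:
  Dual:  min b^T y  s.t.  A^T y >= c,  y >= 0.

So the dual LP is:
  minimize  4y1 + 6y2 + 7y3 + 10y4
  subject to:
    y1 + y3 + y4 >= 3
    y2 + y3 + 3y4 >= 2
    y1, y2, y3, y4 >= 0

Solving the primal: x* = (4, 2).
  primal value c^T x* = 16.
Solving the dual: y* = (2.3333, 0, 0, 0.6667).
  dual value b^T y* = 16.
Strong duality: c^T x* = b^T y*. Confirmed.

16


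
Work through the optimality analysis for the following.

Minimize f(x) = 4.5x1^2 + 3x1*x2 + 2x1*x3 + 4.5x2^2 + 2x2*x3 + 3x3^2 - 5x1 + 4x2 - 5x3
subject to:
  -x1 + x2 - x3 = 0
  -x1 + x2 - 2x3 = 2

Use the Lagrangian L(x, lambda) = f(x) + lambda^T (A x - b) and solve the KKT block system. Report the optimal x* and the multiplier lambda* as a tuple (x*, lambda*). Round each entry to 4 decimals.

Form the Lagrangian:
  L(x, lambda) = (1/2) x^T Q x + c^T x + lambda^T (A x - b)
Stationarity (grad_x L = 0): Q x + c + A^T lambda = 0.
Primal feasibility: A x = b.

This gives the KKT block system:
  [ Q   A^T ] [ x     ]   [-c ]
  [ A    0  ] [ lambda ] = [ b ]

Solving the linear system:
  x*      = (1.375, -0.625, -2)
  lambda* = (18.5, -17)
  f(x*)   = 17.3125

x* = (1.375, -0.625, -2), lambda* = (18.5, -17)


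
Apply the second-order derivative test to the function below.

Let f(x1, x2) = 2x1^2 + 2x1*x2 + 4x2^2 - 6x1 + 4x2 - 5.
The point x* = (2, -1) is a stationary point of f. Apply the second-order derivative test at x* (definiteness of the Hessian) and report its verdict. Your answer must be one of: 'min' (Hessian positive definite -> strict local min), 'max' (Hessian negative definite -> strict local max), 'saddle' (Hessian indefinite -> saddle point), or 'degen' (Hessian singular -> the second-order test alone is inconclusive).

Compute the Hessian H = grad^2 f:
  H = [[4, 2], [2, 8]]
Verify stationarity: grad f(x*) = H x* + g = (0, 0).
Eigenvalues of H: 3.1716, 8.8284.
Both eigenvalues > 0, so H is positive definite -> x* is a strict local min.

min


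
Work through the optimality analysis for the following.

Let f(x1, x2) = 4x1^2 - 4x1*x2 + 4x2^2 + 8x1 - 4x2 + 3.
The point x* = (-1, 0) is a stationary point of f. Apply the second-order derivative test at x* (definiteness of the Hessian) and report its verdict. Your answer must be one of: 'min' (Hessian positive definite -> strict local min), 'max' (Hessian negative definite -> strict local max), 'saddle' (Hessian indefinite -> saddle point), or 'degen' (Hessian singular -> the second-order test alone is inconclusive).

Compute the Hessian H = grad^2 f:
  H = [[8, -4], [-4, 8]]
Verify stationarity: grad f(x*) = H x* + g = (0, 0).
Eigenvalues of H: 4, 12.
Both eigenvalues > 0, so H is positive definite -> x* is a strict local min.

min


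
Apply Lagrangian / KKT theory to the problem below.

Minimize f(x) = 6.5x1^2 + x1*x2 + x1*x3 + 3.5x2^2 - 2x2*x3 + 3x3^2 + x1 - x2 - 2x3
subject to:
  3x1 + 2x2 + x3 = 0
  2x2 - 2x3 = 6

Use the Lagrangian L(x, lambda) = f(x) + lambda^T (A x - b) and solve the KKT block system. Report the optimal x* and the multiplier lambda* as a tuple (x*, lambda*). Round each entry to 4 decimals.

Form the Lagrangian:
  L(x, lambda) = (1/2) x^T Q x + c^T x + lambda^T (A x - b)
Stationarity (grad_x L = 0): Q x + c + A^T lambda = 0.
Primal feasibility: A x = b.

This gives the KKT block system:
  [ Q   A^T ] [ x     ]   [-c ]
  [ A    0  ] [ lambda ] = [ b ]

Solving the linear system:
  x*      = (-0.3333, 1.3333, -1.6667)
  lambda* = (1.2222, -6.8889)
  f(x*)   = 21.5

x* = (-0.3333, 1.3333, -1.6667), lambda* = (1.2222, -6.8889)


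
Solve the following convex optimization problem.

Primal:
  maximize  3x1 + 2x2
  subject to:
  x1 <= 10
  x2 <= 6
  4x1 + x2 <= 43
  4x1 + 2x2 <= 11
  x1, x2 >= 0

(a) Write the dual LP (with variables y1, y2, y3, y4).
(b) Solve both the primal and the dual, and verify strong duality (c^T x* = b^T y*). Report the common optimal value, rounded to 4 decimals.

The standard primal-dual pair for 'max c^T x s.t. A x <= b, x >= 0' is:
  Dual:  min b^T y  s.t.  A^T y >= c,  y >= 0.

So the dual LP is:
  minimize  10y1 + 6y2 + 43y3 + 11y4
  subject to:
    y1 + 4y3 + 4y4 >= 3
    y2 + y3 + 2y4 >= 2
    y1, y2, y3, y4 >= 0

Solving the primal: x* = (0, 5.5).
  primal value c^T x* = 11.
Solving the dual: y* = (0, 0, 0, 1).
  dual value b^T y* = 11.
Strong duality: c^T x* = b^T y*. Confirmed.

11


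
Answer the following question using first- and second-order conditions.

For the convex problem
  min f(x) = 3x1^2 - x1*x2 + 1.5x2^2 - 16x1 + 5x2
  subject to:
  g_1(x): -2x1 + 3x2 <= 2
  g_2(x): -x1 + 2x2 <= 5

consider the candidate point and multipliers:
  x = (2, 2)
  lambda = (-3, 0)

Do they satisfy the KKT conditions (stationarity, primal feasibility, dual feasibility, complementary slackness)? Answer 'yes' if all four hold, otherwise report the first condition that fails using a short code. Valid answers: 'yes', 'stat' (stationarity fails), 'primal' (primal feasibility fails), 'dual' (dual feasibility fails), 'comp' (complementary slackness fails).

Gradient of f: grad f(x) = Q x + c = (-6, 9)
Constraint values g_i(x) = a_i^T x - b_i:
  g_1((2, 2)) = 0
  g_2((2, 2)) = -3
Stationarity residual: grad f(x) + sum_i lambda_i a_i = (0, 0)
  -> stationarity OK
Primal feasibility (all g_i <= 0): OK
Dual feasibility (all lambda_i >= 0): FAILS
Complementary slackness (lambda_i * g_i(x) = 0 for all i): OK

Verdict: the first failing condition is dual_feasibility -> dual.

dual


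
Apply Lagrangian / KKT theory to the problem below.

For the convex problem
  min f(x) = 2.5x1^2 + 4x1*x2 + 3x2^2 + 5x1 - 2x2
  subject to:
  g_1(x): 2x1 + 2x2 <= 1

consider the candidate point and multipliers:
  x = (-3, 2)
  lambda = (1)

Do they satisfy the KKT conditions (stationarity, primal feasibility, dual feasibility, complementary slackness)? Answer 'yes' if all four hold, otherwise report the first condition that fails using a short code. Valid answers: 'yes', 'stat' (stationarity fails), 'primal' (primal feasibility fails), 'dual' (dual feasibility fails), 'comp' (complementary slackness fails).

Gradient of f: grad f(x) = Q x + c = (-2, -2)
Constraint values g_i(x) = a_i^T x - b_i:
  g_1((-3, 2)) = -3
Stationarity residual: grad f(x) + sum_i lambda_i a_i = (0, 0)
  -> stationarity OK
Primal feasibility (all g_i <= 0): OK
Dual feasibility (all lambda_i >= 0): OK
Complementary slackness (lambda_i * g_i(x) = 0 for all i): FAILS

Verdict: the first failing condition is complementary_slackness -> comp.

comp


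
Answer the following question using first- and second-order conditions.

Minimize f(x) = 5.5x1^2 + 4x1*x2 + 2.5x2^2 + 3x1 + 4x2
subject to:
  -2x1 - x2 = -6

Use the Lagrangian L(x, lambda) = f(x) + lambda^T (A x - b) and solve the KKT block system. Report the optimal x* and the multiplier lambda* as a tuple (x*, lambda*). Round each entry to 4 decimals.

Form the Lagrangian:
  L(x, lambda) = (1/2) x^T Q x + c^T x + lambda^T (A x - b)
Stationarity (grad_x L = 0): Q x + c + A^T lambda = 0.
Primal feasibility: A x = b.

This gives the KKT block system:
  [ Q   A^T ] [ x     ]   [-c ]
  [ A    0  ] [ lambda ] = [ b ]

Solving the linear system:
  x*      = (2.7333, 0.5333)
  lambda* = (17.6)
  f(x*)   = 57.9667

x* = (2.7333, 0.5333), lambda* = (17.6)


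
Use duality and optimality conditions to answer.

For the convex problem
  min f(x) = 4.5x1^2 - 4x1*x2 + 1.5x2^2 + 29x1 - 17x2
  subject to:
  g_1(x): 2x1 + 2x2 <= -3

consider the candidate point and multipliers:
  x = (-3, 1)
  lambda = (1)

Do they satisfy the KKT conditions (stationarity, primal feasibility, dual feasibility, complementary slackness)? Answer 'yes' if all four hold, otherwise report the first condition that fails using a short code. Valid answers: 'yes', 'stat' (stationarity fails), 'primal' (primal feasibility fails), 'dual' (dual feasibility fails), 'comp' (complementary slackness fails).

Gradient of f: grad f(x) = Q x + c = (-2, -2)
Constraint values g_i(x) = a_i^T x - b_i:
  g_1((-3, 1)) = -1
Stationarity residual: grad f(x) + sum_i lambda_i a_i = (0, 0)
  -> stationarity OK
Primal feasibility (all g_i <= 0): OK
Dual feasibility (all lambda_i >= 0): OK
Complementary slackness (lambda_i * g_i(x) = 0 for all i): FAILS

Verdict: the first failing condition is complementary_slackness -> comp.

comp


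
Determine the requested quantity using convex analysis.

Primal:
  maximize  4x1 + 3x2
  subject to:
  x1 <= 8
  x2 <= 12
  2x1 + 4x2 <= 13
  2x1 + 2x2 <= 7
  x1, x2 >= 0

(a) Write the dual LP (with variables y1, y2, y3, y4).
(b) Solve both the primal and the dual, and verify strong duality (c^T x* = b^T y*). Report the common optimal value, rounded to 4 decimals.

The standard primal-dual pair for 'max c^T x s.t. A x <= b, x >= 0' is:
  Dual:  min b^T y  s.t.  A^T y >= c,  y >= 0.

So the dual LP is:
  minimize  8y1 + 12y2 + 13y3 + 7y4
  subject to:
    y1 + 2y3 + 2y4 >= 4
    y2 + 4y3 + 2y4 >= 3
    y1, y2, y3, y4 >= 0

Solving the primal: x* = (3.5, 0).
  primal value c^T x* = 14.
Solving the dual: y* = (0, 0, 0, 2).
  dual value b^T y* = 14.
Strong duality: c^T x* = b^T y*. Confirmed.

14


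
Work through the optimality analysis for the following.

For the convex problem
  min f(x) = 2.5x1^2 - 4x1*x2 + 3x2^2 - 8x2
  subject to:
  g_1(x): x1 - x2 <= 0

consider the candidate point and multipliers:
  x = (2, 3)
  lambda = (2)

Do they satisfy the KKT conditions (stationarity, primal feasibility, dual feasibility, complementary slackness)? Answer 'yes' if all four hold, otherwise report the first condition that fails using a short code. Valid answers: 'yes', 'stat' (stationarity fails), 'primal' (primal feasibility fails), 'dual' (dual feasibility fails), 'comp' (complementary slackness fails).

Gradient of f: grad f(x) = Q x + c = (-2, 2)
Constraint values g_i(x) = a_i^T x - b_i:
  g_1((2, 3)) = -1
Stationarity residual: grad f(x) + sum_i lambda_i a_i = (0, 0)
  -> stationarity OK
Primal feasibility (all g_i <= 0): OK
Dual feasibility (all lambda_i >= 0): OK
Complementary slackness (lambda_i * g_i(x) = 0 for all i): FAILS

Verdict: the first failing condition is complementary_slackness -> comp.

comp


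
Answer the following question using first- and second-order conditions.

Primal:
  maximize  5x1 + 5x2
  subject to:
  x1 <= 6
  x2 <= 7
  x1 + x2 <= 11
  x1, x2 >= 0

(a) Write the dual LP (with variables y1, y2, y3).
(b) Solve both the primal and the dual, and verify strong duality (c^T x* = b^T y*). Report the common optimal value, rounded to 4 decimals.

The standard primal-dual pair for 'max c^T x s.t. A x <= b, x >= 0' is:
  Dual:  min b^T y  s.t.  A^T y >= c,  y >= 0.

So the dual LP is:
  minimize  6y1 + 7y2 + 11y3
  subject to:
    y1 + y3 >= 5
    y2 + y3 >= 5
    y1, y2, y3 >= 0

Solving the primal: x* = (4, 7).
  primal value c^T x* = 55.
Solving the dual: y* = (0, 0, 5).
  dual value b^T y* = 55.
Strong duality: c^T x* = b^T y*. Confirmed.

55


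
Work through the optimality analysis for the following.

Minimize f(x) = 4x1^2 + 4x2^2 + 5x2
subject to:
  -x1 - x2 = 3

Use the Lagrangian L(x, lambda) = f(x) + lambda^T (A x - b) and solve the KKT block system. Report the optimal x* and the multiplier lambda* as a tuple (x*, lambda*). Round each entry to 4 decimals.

Form the Lagrangian:
  L(x, lambda) = (1/2) x^T Q x + c^T x + lambda^T (A x - b)
Stationarity (grad_x L = 0): Q x + c + A^T lambda = 0.
Primal feasibility: A x = b.

This gives the KKT block system:
  [ Q   A^T ] [ x     ]   [-c ]
  [ A    0  ] [ lambda ] = [ b ]

Solving the linear system:
  x*      = (-1.1875, -1.8125)
  lambda* = (-9.5)
  f(x*)   = 9.7188

x* = (-1.1875, -1.8125), lambda* = (-9.5)


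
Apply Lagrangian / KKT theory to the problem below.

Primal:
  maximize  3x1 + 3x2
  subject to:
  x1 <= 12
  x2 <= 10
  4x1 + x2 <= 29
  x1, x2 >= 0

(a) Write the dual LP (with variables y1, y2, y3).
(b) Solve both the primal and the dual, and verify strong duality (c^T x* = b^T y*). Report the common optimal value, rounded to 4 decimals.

The standard primal-dual pair for 'max c^T x s.t. A x <= b, x >= 0' is:
  Dual:  min b^T y  s.t.  A^T y >= c,  y >= 0.

So the dual LP is:
  minimize  12y1 + 10y2 + 29y3
  subject to:
    y1 + 4y3 >= 3
    y2 + y3 >= 3
    y1, y2, y3 >= 0

Solving the primal: x* = (4.75, 10).
  primal value c^T x* = 44.25.
Solving the dual: y* = (0, 2.25, 0.75).
  dual value b^T y* = 44.25.
Strong duality: c^T x* = b^T y*. Confirmed.

44.25


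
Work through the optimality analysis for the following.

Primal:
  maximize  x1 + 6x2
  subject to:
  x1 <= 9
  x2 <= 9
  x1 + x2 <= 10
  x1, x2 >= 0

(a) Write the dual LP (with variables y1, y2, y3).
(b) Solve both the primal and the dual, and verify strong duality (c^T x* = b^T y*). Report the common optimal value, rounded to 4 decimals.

The standard primal-dual pair for 'max c^T x s.t. A x <= b, x >= 0' is:
  Dual:  min b^T y  s.t.  A^T y >= c,  y >= 0.

So the dual LP is:
  minimize  9y1 + 9y2 + 10y3
  subject to:
    y1 + y3 >= 1
    y2 + y3 >= 6
    y1, y2, y3 >= 0

Solving the primal: x* = (1, 9).
  primal value c^T x* = 55.
Solving the dual: y* = (0, 5, 1).
  dual value b^T y* = 55.
Strong duality: c^T x* = b^T y*. Confirmed.

55


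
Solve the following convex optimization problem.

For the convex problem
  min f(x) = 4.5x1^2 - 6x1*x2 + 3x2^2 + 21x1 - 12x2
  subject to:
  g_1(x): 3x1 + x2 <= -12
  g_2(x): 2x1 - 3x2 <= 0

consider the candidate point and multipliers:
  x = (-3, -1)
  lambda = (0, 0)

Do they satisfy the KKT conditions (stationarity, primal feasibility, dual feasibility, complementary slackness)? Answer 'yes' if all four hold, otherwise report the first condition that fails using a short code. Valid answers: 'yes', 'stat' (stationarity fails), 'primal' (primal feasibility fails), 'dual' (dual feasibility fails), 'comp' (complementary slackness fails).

Gradient of f: grad f(x) = Q x + c = (0, 0)
Constraint values g_i(x) = a_i^T x - b_i:
  g_1((-3, -1)) = 2
  g_2((-3, -1)) = -3
Stationarity residual: grad f(x) + sum_i lambda_i a_i = (0, 0)
  -> stationarity OK
Primal feasibility (all g_i <= 0): FAILS
Dual feasibility (all lambda_i >= 0): OK
Complementary slackness (lambda_i * g_i(x) = 0 for all i): OK

Verdict: the first failing condition is primal_feasibility -> primal.

primal


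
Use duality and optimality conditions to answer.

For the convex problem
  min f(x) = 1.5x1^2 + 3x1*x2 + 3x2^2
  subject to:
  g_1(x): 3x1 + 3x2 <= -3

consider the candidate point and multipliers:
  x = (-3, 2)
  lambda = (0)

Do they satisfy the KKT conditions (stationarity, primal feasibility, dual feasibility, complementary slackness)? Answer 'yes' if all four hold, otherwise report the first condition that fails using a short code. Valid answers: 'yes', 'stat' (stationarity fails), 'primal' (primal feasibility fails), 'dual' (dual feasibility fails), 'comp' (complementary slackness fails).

Gradient of f: grad f(x) = Q x + c = (-3, 3)
Constraint values g_i(x) = a_i^T x - b_i:
  g_1((-3, 2)) = 0
Stationarity residual: grad f(x) + sum_i lambda_i a_i = (-3, 3)
  -> stationarity FAILS
Primal feasibility (all g_i <= 0): OK
Dual feasibility (all lambda_i >= 0): OK
Complementary slackness (lambda_i * g_i(x) = 0 for all i): OK

Verdict: the first failing condition is stationarity -> stat.

stat


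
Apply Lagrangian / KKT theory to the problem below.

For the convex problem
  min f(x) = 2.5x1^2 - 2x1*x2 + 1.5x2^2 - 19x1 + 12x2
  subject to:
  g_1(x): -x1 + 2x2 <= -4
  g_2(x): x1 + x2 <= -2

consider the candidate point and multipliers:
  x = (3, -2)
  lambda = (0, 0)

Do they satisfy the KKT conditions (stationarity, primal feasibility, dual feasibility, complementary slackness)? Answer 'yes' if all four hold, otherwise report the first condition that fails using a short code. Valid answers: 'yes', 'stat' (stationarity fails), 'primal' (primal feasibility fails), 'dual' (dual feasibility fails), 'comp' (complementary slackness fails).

Gradient of f: grad f(x) = Q x + c = (0, 0)
Constraint values g_i(x) = a_i^T x - b_i:
  g_1((3, -2)) = -3
  g_2((3, -2)) = 3
Stationarity residual: grad f(x) + sum_i lambda_i a_i = (0, 0)
  -> stationarity OK
Primal feasibility (all g_i <= 0): FAILS
Dual feasibility (all lambda_i >= 0): OK
Complementary slackness (lambda_i * g_i(x) = 0 for all i): OK

Verdict: the first failing condition is primal_feasibility -> primal.

primal


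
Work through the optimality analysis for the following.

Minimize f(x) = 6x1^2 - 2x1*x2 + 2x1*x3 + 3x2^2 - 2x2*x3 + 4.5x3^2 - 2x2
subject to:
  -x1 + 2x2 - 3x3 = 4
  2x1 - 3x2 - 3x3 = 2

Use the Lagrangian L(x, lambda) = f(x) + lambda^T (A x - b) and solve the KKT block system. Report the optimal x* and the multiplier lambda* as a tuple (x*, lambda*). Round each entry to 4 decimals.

Form the Lagrangian:
  L(x, lambda) = (1/2) x^T Q x + c^T x + lambda^T (A x - b)
Stationarity (grad_x L = 0): Q x + c + A^T lambda = 0.
Primal feasibility: A x = b.

This gives the KKT block system:
  [ Q   A^T ] [ x     ]   [-c ]
  [ A    0  ] [ lambda ] = [ b ]

Solving the linear system:
  x*      = (0.1769, 0.5062, -1.0549)
  lambda* = (-2.589, -0.7951)
  f(x*)   = 5.467

x* = (0.1769, 0.5062, -1.0549), lambda* = (-2.589, -0.7951)


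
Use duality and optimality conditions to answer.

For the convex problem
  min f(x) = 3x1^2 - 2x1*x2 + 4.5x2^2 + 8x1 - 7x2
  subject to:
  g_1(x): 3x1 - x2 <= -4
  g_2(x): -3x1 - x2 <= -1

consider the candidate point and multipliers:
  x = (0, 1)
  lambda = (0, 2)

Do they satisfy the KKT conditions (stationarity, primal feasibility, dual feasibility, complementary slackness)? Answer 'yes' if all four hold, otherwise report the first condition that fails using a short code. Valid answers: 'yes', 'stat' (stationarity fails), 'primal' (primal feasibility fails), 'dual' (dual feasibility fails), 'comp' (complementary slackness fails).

Gradient of f: grad f(x) = Q x + c = (6, 2)
Constraint values g_i(x) = a_i^T x - b_i:
  g_1((0, 1)) = 3
  g_2((0, 1)) = 0
Stationarity residual: grad f(x) + sum_i lambda_i a_i = (0, 0)
  -> stationarity OK
Primal feasibility (all g_i <= 0): FAILS
Dual feasibility (all lambda_i >= 0): OK
Complementary slackness (lambda_i * g_i(x) = 0 for all i): OK

Verdict: the first failing condition is primal_feasibility -> primal.

primal


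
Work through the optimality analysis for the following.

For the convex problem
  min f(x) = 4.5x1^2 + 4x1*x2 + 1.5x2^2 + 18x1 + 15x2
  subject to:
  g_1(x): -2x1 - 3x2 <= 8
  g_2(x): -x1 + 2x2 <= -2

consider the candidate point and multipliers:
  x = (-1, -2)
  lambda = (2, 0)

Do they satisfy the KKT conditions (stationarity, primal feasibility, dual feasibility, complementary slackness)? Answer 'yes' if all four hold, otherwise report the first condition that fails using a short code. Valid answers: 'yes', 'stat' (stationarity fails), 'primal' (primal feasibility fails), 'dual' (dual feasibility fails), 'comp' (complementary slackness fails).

Gradient of f: grad f(x) = Q x + c = (1, 5)
Constraint values g_i(x) = a_i^T x - b_i:
  g_1((-1, -2)) = 0
  g_2((-1, -2)) = -1
Stationarity residual: grad f(x) + sum_i lambda_i a_i = (-3, -1)
  -> stationarity FAILS
Primal feasibility (all g_i <= 0): OK
Dual feasibility (all lambda_i >= 0): OK
Complementary slackness (lambda_i * g_i(x) = 0 for all i): OK

Verdict: the first failing condition is stationarity -> stat.

stat


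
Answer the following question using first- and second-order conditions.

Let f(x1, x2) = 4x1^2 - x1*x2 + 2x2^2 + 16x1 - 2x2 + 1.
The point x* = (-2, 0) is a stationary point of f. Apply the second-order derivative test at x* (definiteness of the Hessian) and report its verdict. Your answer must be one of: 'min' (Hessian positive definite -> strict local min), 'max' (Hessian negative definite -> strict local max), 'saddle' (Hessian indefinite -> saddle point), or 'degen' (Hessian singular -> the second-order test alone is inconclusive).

Compute the Hessian H = grad^2 f:
  H = [[8, -1], [-1, 4]]
Verify stationarity: grad f(x*) = H x* + g = (0, 0).
Eigenvalues of H: 3.7639, 8.2361.
Both eigenvalues > 0, so H is positive definite -> x* is a strict local min.

min


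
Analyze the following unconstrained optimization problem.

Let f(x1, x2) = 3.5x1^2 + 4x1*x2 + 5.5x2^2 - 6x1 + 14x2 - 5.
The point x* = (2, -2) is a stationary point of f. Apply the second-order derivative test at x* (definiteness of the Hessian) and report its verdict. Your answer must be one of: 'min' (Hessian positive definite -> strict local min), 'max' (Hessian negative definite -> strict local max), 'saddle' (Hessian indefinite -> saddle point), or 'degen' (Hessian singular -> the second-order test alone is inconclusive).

Compute the Hessian H = grad^2 f:
  H = [[7, 4], [4, 11]]
Verify stationarity: grad f(x*) = H x* + g = (0, 0).
Eigenvalues of H: 4.5279, 13.4721.
Both eigenvalues > 0, so H is positive definite -> x* is a strict local min.

min


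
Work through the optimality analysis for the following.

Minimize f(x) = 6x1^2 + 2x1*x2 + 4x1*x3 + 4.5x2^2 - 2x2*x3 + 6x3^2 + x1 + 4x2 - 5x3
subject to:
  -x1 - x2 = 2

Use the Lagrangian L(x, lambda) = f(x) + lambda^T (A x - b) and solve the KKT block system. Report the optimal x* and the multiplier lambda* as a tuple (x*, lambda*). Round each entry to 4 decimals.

Form the Lagrangian:
  L(x, lambda) = (1/2) x^T Q x + c^T x + lambda^T (A x - b)
Stationarity (grad_x L = 0): Q x + c + A^T lambda = 0.
Primal feasibility: A x = b.

This gives the KKT block system:
  [ Q   A^T ] [ x     ]   [-c ]
  [ A    0  ] [ lambda ] = [ b ]

Solving the linear system:
  x*      = (-0.8214, -1.1786, 0.494)
  lambda* = (-9.2381)
  f(x*)   = 5.2351

x* = (-0.8214, -1.1786, 0.494), lambda* = (-9.2381)


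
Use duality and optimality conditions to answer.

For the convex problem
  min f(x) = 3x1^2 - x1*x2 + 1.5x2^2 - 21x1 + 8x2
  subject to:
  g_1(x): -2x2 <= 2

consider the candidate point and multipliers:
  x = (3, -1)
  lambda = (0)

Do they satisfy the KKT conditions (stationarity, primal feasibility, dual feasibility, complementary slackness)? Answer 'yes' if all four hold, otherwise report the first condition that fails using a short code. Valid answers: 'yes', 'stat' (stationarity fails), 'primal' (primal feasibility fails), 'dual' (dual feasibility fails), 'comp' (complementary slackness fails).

Gradient of f: grad f(x) = Q x + c = (-2, 2)
Constraint values g_i(x) = a_i^T x - b_i:
  g_1((3, -1)) = 0
Stationarity residual: grad f(x) + sum_i lambda_i a_i = (-2, 2)
  -> stationarity FAILS
Primal feasibility (all g_i <= 0): OK
Dual feasibility (all lambda_i >= 0): OK
Complementary slackness (lambda_i * g_i(x) = 0 for all i): OK

Verdict: the first failing condition is stationarity -> stat.

stat


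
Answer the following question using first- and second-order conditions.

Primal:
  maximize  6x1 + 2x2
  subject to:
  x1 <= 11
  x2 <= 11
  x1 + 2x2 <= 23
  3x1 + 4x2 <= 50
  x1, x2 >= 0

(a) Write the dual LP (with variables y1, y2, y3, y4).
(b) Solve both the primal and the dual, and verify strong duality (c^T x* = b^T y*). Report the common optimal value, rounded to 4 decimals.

The standard primal-dual pair for 'max c^T x s.t. A x <= b, x >= 0' is:
  Dual:  min b^T y  s.t.  A^T y >= c,  y >= 0.

So the dual LP is:
  minimize  11y1 + 11y2 + 23y3 + 50y4
  subject to:
    y1 + y3 + 3y4 >= 6
    y2 + 2y3 + 4y4 >= 2
    y1, y2, y3, y4 >= 0

Solving the primal: x* = (11, 4.25).
  primal value c^T x* = 74.5.
Solving the dual: y* = (4.5, 0, 0, 0.5).
  dual value b^T y* = 74.5.
Strong duality: c^T x* = b^T y*. Confirmed.

74.5


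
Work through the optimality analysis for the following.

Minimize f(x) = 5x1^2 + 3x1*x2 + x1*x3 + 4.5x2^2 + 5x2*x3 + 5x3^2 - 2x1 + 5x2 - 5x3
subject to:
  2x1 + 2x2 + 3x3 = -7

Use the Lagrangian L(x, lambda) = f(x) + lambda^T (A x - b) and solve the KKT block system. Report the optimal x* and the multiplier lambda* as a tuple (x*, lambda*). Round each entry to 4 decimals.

Form the Lagrangian:
  L(x, lambda) = (1/2) x^T Q x + c^T x + lambda^T (A x - b)
Stationarity (grad_x L = 0): Q x + c + A^T lambda = 0.
Primal feasibility: A x = b.

This gives the KKT block system:
  [ Q   A^T ] [ x     ]   [-c ]
  [ A    0  ] [ lambda ] = [ b ]

Solving the linear system:
  x*      = (-0.7345, -1.43, -0.8903)
  lambda* = (7.2626)
  f(x*)   = 24.8045

x* = (-0.7345, -1.43, -0.8903), lambda* = (7.2626)


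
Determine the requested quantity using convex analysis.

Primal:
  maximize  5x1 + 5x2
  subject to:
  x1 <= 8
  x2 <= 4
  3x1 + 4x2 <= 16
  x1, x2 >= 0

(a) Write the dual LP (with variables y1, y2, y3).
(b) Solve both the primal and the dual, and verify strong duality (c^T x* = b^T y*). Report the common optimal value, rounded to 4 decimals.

The standard primal-dual pair for 'max c^T x s.t. A x <= b, x >= 0' is:
  Dual:  min b^T y  s.t.  A^T y >= c,  y >= 0.

So the dual LP is:
  minimize  8y1 + 4y2 + 16y3
  subject to:
    y1 + 3y3 >= 5
    y2 + 4y3 >= 5
    y1, y2, y3 >= 0

Solving the primal: x* = (5.3333, 0).
  primal value c^T x* = 26.6667.
Solving the dual: y* = (0, 0, 1.6667).
  dual value b^T y* = 26.6667.
Strong duality: c^T x* = b^T y*. Confirmed.

26.6667


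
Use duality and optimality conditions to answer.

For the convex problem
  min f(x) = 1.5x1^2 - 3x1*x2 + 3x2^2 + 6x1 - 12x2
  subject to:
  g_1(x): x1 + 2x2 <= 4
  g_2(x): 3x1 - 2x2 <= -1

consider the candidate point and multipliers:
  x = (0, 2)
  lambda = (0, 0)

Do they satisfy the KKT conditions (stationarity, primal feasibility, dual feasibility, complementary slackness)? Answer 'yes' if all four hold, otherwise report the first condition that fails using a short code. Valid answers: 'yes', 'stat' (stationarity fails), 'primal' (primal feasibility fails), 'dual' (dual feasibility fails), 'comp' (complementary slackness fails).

Gradient of f: grad f(x) = Q x + c = (0, 0)
Constraint values g_i(x) = a_i^T x - b_i:
  g_1((0, 2)) = 0
  g_2((0, 2)) = -3
Stationarity residual: grad f(x) + sum_i lambda_i a_i = (0, 0)
  -> stationarity OK
Primal feasibility (all g_i <= 0): OK
Dual feasibility (all lambda_i >= 0): OK
Complementary slackness (lambda_i * g_i(x) = 0 for all i): OK

Verdict: yes, KKT holds.

yes


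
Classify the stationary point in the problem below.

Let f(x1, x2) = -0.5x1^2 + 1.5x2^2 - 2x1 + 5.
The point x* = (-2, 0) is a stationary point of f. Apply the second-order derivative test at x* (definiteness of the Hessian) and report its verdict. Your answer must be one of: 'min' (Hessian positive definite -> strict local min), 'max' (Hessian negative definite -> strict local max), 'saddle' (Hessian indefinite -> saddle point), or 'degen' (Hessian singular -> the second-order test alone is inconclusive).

Compute the Hessian H = grad^2 f:
  H = [[-1, 0], [0, 3]]
Verify stationarity: grad f(x*) = H x* + g = (0, 0).
Eigenvalues of H: -1, 3.
Eigenvalues have mixed signs, so H is indefinite -> x* is a saddle point.

saddle


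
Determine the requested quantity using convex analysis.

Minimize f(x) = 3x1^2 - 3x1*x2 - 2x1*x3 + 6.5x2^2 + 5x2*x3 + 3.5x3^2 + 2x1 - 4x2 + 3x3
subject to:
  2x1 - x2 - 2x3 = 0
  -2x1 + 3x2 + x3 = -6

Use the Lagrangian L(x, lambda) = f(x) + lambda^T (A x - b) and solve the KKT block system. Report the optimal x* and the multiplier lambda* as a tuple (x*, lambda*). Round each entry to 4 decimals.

Form the Lagrangian:
  L(x, lambda) = (1/2) x^T Q x + c^T x + lambda^T (A x - b)
Stationarity (grad_x L = 0): Q x + c + A^T lambda = 0.
Primal feasibility: A x = b.

This gives the KKT block system:
  [ Q   A^T ] [ x     ]   [-c ]
  [ A    0  ] [ lambda ] = [ b ]

Solving the linear system:
  x*      = (0.5276, -2.189, 1.622)
  lambda* = (6.5984, 10.8425)
  f(x*)   = 39.8661

x* = (0.5276, -2.189, 1.622), lambda* = (6.5984, 10.8425)


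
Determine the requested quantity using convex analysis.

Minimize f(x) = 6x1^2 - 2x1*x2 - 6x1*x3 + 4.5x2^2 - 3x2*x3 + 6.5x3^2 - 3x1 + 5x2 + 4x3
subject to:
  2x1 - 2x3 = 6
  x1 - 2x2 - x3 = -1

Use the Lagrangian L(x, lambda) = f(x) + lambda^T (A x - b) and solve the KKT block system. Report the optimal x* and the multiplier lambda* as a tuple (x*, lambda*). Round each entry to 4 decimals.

Form the Lagrangian:
  L(x, lambda) = (1/2) x^T Q x + c^T x + lambda^T (A x - b)
Stationarity (grad_x L = 0): Q x + c + A^T lambda = 0.
Primal feasibility: A x = b.

This gives the KKT block system:
  [ Q   A^T ] [ x     ]   [-c ]
  [ A    0  ] [ lambda ] = [ b ]

Solving the linear system:
  x*      = (2.3077, 2, -0.6923)
  lambda* = (-17.5385, 10.2308)
  f(x*)   = 57.8846

x* = (2.3077, 2, -0.6923), lambda* = (-17.5385, 10.2308)


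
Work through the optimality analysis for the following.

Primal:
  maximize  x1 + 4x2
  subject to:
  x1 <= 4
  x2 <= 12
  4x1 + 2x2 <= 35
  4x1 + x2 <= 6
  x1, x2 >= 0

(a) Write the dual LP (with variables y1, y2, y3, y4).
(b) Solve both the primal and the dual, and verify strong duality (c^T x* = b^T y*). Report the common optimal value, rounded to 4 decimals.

The standard primal-dual pair for 'max c^T x s.t. A x <= b, x >= 0' is:
  Dual:  min b^T y  s.t.  A^T y >= c,  y >= 0.

So the dual LP is:
  minimize  4y1 + 12y2 + 35y3 + 6y4
  subject to:
    y1 + 4y3 + 4y4 >= 1
    y2 + 2y3 + y4 >= 4
    y1, y2, y3, y4 >= 0

Solving the primal: x* = (0, 6).
  primal value c^T x* = 24.
Solving the dual: y* = (0, 0, 0, 4).
  dual value b^T y* = 24.
Strong duality: c^T x* = b^T y*. Confirmed.

24


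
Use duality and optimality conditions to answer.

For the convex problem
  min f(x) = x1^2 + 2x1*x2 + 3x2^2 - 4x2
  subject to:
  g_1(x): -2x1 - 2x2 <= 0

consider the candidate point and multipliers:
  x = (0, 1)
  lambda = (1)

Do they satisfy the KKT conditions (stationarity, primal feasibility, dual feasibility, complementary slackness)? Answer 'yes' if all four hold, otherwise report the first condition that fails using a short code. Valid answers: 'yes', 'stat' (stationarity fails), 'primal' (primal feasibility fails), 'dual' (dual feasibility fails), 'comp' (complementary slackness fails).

Gradient of f: grad f(x) = Q x + c = (2, 2)
Constraint values g_i(x) = a_i^T x - b_i:
  g_1((0, 1)) = -2
Stationarity residual: grad f(x) + sum_i lambda_i a_i = (0, 0)
  -> stationarity OK
Primal feasibility (all g_i <= 0): OK
Dual feasibility (all lambda_i >= 0): OK
Complementary slackness (lambda_i * g_i(x) = 0 for all i): FAILS

Verdict: the first failing condition is complementary_slackness -> comp.

comp


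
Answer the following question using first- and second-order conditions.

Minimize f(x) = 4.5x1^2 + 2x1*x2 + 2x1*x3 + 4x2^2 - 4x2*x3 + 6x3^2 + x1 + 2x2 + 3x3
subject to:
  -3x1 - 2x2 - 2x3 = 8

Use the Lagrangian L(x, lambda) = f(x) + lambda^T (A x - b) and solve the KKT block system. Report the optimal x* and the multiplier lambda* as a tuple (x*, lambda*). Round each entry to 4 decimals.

Form the Lagrangian:
  L(x, lambda) = (1/2) x^T Q x + c^T x + lambda^T (A x - b)
Stationarity (grad_x L = 0): Q x + c + A^T lambda = 0.
Primal feasibility: A x = b.

This gives the KKT block system:
  [ Q   A^T ] [ x     ]   [-c ]
  [ A    0  ] [ lambda ] = [ b ]

Solving the linear system:
  x*      = (-0.6894, -1.6591, -1.3068)
  lambda* = (-3.7121)
  f(x*)   = 10.8845

x* = (-0.6894, -1.6591, -1.3068), lambda* = (-3.7121)


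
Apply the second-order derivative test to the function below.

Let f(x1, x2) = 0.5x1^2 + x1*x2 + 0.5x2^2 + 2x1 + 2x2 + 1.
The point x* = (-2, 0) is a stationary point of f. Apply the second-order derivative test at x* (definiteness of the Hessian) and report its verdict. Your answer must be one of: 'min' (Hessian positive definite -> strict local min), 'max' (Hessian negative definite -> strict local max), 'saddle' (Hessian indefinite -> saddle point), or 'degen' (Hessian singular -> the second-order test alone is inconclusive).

Compute the Hessian H = grad^2 f:
  H = [[1, 1], [1, 1]]
Verify stationarity: grad f(x*) = H x* + g = (0, 0).
Eigenvalues of H: 0, 2.
H has a zero eigenvalue (singular; positive semidefinite but not definite), so H is neither positive definite, negative definite, nor indefinite. The second-order test alone is inconclusive -> degen.
(Indeed, f is constant along the null direction of H through x*, so x* is not a strict local extremum.)

degen


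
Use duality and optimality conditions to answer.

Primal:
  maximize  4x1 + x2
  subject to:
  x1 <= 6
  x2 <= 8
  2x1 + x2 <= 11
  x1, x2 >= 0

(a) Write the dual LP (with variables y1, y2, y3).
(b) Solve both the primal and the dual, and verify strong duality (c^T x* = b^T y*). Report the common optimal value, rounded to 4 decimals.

The standard primal-dual pair for 'max c^T x s.t. A x <= b, x >= 0' is:
  Dual:  min b^T y  s.t.  A^T y >= c,  y >= 0.

So the dual LP is:
  minimize  6y1 + 8y2 + 11y3
  subject to:
    y1 + 2y3 >= 4
    y2 + y3 >= 1
    y1, y2, y3 >= 0

Solving the primal: x* = (5.5, 0).
  primal value c^T x* = 22.
Solving the dual: y* = (0, 0, 2).
  dual value b^T y* = 22.
Strong duality: c^T x* = b^T y*. Confirmed.

22


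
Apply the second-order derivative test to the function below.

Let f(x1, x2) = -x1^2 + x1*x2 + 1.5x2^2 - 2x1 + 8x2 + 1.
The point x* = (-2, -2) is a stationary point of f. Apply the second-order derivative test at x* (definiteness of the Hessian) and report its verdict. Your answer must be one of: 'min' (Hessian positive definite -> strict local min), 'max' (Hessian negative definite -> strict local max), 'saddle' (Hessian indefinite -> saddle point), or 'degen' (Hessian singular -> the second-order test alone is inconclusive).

Compute the Hessian H = grad^2 f:
  H = [[-2, 1], [1, 3]]
Verify stationarity: grad f(x*) = H x* + g = (0, 0).
Eigenvalues of H: -2.1926, 3.1926.
Eigenvalues have mixed signs, so H is indefinite -> x* is a saddle point.

saddle


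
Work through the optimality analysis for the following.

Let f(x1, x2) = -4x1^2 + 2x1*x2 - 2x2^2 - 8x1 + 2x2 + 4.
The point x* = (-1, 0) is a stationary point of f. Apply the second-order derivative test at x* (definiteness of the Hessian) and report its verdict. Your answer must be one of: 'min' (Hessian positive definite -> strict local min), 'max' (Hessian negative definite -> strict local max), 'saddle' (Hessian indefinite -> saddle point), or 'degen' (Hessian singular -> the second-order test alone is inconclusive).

Compute the Hessian H = grad^2 f:
  H = [[-8, 2], [2, -4]]
Verify stationarity: grad f(x*) = H x* + g = (0, 0).
Eigenvalues of H: -8.8284, -3.1716.
Both eigenvalues < 0, so H is negative definite -> x* is a strict local max.

max


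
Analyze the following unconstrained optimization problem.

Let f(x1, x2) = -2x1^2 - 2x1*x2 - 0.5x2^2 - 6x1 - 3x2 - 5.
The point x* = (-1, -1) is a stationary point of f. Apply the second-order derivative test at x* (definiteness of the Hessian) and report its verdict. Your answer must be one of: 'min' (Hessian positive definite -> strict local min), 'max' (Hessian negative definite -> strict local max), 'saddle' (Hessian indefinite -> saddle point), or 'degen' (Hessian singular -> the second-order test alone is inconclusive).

Compute the Hessian H = grad^2 f:
  H = [[-4, -2], [-2, -1]]
Verify stationarity: grad f(x*) = H x* + g = (0, 0).
Eigenvalues of H: -5, 0.
H has a zero eigenvalue (singular; negative semidefinite but not definite), so H is neither positive definite, negative definite, nor indefinite. The second-order test alone is inconclusive -> degen.
(Indeed, f is constant along the null direction of H through x*, so x* is not a strict local extremum.)

degen


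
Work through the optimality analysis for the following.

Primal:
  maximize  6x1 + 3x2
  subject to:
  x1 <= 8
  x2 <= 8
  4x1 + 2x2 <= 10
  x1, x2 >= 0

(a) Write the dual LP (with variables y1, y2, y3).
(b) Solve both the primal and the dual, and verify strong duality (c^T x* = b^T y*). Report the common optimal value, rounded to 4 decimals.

The standard primal-dual pair for 'max c^T x s.t. A x <= b, x >= 0' is:
  Dual:  min b^T y  s.t.  A^T y >= c,  y >= 0.

So the dual LP is:
  minimize  8y1 + 8y2 + 10y3
  subject to:
    y1 + 4y3 >= 6
    y2 + 2y3 >= 3
    y1, y2, y3 >= 0

Solving the primal: x* = (2.5, 0).
  primal value c^T x* = 15.
Solving the dual: y* = (0, 0, 1.5).
  dual value b^T y* = 15.
Strong duality: c^T x* = b^T y*. Confirmed.

15


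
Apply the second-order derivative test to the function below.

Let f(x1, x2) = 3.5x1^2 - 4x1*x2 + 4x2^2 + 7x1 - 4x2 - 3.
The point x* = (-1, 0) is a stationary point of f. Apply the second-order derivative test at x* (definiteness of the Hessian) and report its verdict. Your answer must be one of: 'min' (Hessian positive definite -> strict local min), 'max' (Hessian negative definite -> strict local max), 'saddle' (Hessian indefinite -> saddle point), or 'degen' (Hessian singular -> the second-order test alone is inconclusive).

Compute the Hessian H = grad^2 f:
  H = [[7, -4], [-4, 8]]
Verify stationarity: grad f(x*) = H x* + g = (0, 0).
Eigenvalues of H: 3.4689, 11.5311.
Both eigenvalues > 0, so H is positive definite -> x* is a strict local min.

min


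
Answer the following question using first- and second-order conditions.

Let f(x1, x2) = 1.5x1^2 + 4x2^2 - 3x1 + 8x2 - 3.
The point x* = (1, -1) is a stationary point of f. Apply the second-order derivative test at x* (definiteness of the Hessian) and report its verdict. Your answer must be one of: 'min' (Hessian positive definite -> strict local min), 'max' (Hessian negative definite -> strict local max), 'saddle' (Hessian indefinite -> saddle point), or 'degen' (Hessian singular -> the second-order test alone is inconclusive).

Compute the Hessian H = grad^2 f:
  H = [[3, 0], [0, 8]]
Verify stationarity: grad f(x*) = H x* + g = (0, 0).
Eigenvalues of H: 3, 8.
Both eigenvalues > 0, so H is positive definite -> x* is a strict local min.

min


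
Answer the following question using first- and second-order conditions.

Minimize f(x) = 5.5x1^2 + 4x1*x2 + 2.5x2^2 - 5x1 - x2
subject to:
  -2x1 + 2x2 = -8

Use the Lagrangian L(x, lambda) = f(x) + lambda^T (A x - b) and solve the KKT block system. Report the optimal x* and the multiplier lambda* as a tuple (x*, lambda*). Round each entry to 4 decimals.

Form the Lagrangian:
  L(x, lambda) = (1/2) x^T Q x + c^T x + lambda^T (A x - b)
Stationarity (grad_x L = 0): Q x + c + A^T lambda = 0.
Primal feasibility: A x = b.

This gives the KKT block system:
  [ Q   A^T ] [ x     ]   [-c ]
  [ A    0  ] [ lambda ] = [ b ]

Solving the linear system:
  x*      = (1.75, -2.25)
  lambda* = (2.625)
  f(x*)   = 7.25

x* = (1.75, -2.25), lambda* = (2.625)
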